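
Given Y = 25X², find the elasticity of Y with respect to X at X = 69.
Elasticity = 2

Elasticity = (dY/dX) · (X/Y)

dY/dX = 50·X
At X = 69: dY/dX = 3450, Y = 119025

Elasticity = 3450 · (69 / 119025) = 2

Interpretation: for a small percentage change in X, the percentage change in Y is approximately 2.00 times as large.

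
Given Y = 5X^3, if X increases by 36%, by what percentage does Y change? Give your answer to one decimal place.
151.5%

For Y = 5X^3:
If X → X(1 + 0.36)
Then Y → Y · (1 + 0.36)^3
     ≈ Y · 2.5155

Percentage change = ((1 + 0.36)^3 − 1) × 100% ≈ 151.5%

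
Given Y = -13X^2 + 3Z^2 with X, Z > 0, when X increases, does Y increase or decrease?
Y decreases

Taking the partial derivative:
∂Y/∂X = -26X

∂Y/∂X = -26X < 0 (assuming positive values)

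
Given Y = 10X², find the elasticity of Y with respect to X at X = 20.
Elasticity = 2

Elasticity = (dY/dX) · (X/Y)

dY/dX = 20·X
At X = 20: dY/dX = 400, Y = 4000

Elasticity = 400 · (20 / 4000) = 2

Interpretation: for a small percentage change in X, the percentage change in Y is approximately 2.00 times as large.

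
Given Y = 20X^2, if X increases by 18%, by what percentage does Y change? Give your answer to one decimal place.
39.2%

For Y = 20X^2:
If X → X(1 + 0.18)
Then Y → Y · (1 + 0.18)^2
     = Y · 1.3924

Percentage change = ((1 + 0.18)^2 − 1) × 100% ≈ 39.2%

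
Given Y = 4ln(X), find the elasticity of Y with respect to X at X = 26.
Elasticity = 1/ln(26) ≈ 0.3069

Elasticity = (dY/dX) · (X/Y)

dY/dX = 4/X
At X = 26: dY/dX = 2/13, Y = 4·ln(26)

Elasticity = (2/13) · (26 / (4·ln(26))) = 1/ln(26) ≈ 0.3069

Interpretation: for a small percentage change in X, the percentage change in Y is approximately 0.31 times as large.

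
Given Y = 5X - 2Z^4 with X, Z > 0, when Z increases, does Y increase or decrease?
Y decreases

Taking the partial derivative:
∂Y/∂Z = -8Z^3

∂Y/∂Z = -8Z^3 < 0 (assuming positive values)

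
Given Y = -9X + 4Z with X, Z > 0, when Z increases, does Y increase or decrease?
Y increases

Taking the partial derivative:
∂Y/∂Z = 4

∂Y/∂Z = 4 > 0 (assuming positive values)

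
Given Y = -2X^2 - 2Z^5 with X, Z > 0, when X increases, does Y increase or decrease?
Y decreases

Taking the partial derivative:
∂Y/∂X = -4X

∂Y/∂X = -4X < 0 (assuming positive values)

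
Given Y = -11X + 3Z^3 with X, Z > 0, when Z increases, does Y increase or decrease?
Y increases

Taking the partial derivative:
∂Y/∂Z = 9Z^2

∂Y/∂Z = 9Z^2 > 0 (assuming positive values)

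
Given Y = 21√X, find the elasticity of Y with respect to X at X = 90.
Elasticity = 1/2

Elasticity = (dY/dX) · (X/Y)

dY/dX = 21/(2·√X)
At X = 90: dY/dX = 7·√10/20, Y = 63·√10

Elasticity = (7·√10/20) · (90 / (63·√10)) = 1/2

Interpretation: for a small percentage change in X, the percentage change in Y is approximately 0.50 times as large.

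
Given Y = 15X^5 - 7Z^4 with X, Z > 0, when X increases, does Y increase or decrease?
Y increases

Taking the partial derivative:
∂Y/∂X = 75X^4

∂Y/∂X = 75X^4 > 0 (assuming positive values)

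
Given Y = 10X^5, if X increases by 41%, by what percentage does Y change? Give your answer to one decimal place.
457.3%

For Y = 10X^5:
If X → X(1 + 0.41)
Then Y → Y · (1 + 0.41)^5
     ≈ Y · 5.5731

Percentage change = ((1 + 0.41)^5 − 1) × 100% ≈ 457.3%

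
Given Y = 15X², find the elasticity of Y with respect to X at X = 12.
Elasticity = 2

Elasticity = (dY/dX) · (X/Y)

dY/dX = 30·X
At X = 12: dY/dX = 360, Y = 2160

Elasticity = 360 · (12 / 2160) = 2

Interpretation: for a small percentage change in X, the percentage change in Y is approximately 2.00 times as large.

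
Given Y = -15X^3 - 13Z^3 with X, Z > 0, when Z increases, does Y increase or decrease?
Y decreases

Taking the partial derivative:
∂Y/∂Z = -39Z^2

∂Y/∂Z = -39Z^2 < 0 (assuming positive values)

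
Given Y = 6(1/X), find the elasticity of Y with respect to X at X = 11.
Elasticity = -1

Elasticity = (dY/dX) · (X/Y)

dY/dX = -6/X²
At X = 11: dY/dX = -6/121, Y = 6/11

Elasticity = (-6/121) · (11 / (6/11)) = -1

Interpretation: for a small percentage change in X, the percentage change in Y is approximately -1.00 times as large.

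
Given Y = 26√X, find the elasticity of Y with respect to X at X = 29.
Elasticity = 1/2

Elasticity = (dY/dX) · (X/Y)

dY/dX = 13/√X
At X = 29: dY/dX = 13·√29/29, Y = 26·√29

Elasticity = (13·√29/29) · (29 / (26·√29)) = 1/2

Interpretation: for a small percentage change in X, the percentage change in Y is approximately 0.50 times as large.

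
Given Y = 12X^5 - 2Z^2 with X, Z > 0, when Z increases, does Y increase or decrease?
Y decreases

Taking the partial derivative:
∂Y/∂Z = -4Z

∂Y/∂Z = -4Z < 0 (assuming positive values)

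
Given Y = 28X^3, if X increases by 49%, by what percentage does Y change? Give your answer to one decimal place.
230.8%

For Y = 28X^3:
If X → X(1 + 0.49)
Then Y → Y · (1 + 0.49)^3
     ≈ Y · 3.3079

Percentage change = ((1 + 0.49)^3 − 1) × 100% ≈ 230.8%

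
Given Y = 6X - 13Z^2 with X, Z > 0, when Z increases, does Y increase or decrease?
Y decreases

Taking the partial derivative:
∂Y/∂Z = -26Z

∂Y/∂Z = -26Z < 0 (assuming positive values)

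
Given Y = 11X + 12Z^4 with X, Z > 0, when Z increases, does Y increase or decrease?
Y increases

Taking the partial derivative:
∂Y/∂Z = 48Z^3

∂Y/∂Z = 48Z^3 > 0 (assuming positive values)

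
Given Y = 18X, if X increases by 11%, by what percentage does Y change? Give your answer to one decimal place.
11.0%

For Y = 18X:
If X → X(1 + 0.11)
Then Y → Y · (1 + 0.11)^1
     = Y · 1.1100

Percentage change = ((1 + 0.11)^1 − 1) × 100% = 11.0%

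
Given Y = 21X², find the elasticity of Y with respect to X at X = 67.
Elasticity = 2

Elasticity = (dY/dX) · (X/Y)

dY/dX = 42·X
At X = 67: dY/dX = 2814, Y = 94269

Elasticity = 2814 · (67 / 94269) = 2

Interpretation: for a small percentage change in X, the percentage change in Y is approximately 2.00 times as large.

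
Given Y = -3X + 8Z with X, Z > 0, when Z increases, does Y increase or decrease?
Y increases

Taking the partial derivative:
∂Y/∂Z = 8

∂Y/∂Z = 8 > 0 (assuming positive values)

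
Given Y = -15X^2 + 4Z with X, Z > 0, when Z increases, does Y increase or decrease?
Y increases

Taking the partial derivative:
∂Y/∂Z = 4

∂Y/∂Z = 4 > 0 (assuming positive values)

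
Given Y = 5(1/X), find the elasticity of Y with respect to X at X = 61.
Elasticity = -1

Elasticity = (dY/dX) · (X/Y)

dY/dX = -5/X²
At X = 61: dY/dX = -5/3721, Y = 5/61

Elasticity = (-5/3721) · (61 / (5/61)) = -1

Interpretation: for a small percentage change in X, the percentage change in Y is approximately -1.00 times as large.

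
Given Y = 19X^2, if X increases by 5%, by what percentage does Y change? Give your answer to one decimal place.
10.3%

For Y = 19X^2:
If X → X(1 + 0.05)
Then Y → Y · (1 + 0.05)^2
     = Y · 1.1025

Percentage change = ((1 + 0.05)^2 − 1) × 100% ≈ 10.3%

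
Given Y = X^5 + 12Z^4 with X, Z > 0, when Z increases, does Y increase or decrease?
Y increases

Taking the partial derivative:
∂Y/∂Z = 48Z^3

∂Y/∂Z = 48Z^3 > 0 (assuming positive values)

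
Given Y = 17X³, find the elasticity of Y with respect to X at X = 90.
Elasticity = 3

Elasticity = (dY/dX) · (X/Y)

dY/dX = 51·X²
At X = 90: dY/dX = 413100, Y = 12393000

Elasticity = 413100 · (90 / 12393000) = 3

Interpretation: for a small percentage change in X, the percentage change in Y is approximately 3.00 times as large.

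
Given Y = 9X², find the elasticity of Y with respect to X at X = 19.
Elasticity = 2

Elasticity = (dY/dX) · (X/Y)

dY/dX = 18·X
At X = 19: dY/dX = 342, Y = 3249

Elasticity = 342 · (19 / 3249) = 2

Interpretation: for a small percentage change in X, the percentage change in Y is approximately 2.00 times as large.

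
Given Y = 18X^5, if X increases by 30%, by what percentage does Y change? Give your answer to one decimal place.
271.3%

For Y = 18X^5:
If X → X(1 + 0.3)
Then Y → Y · (1 + 0.3)^5
     ≈ Y · 3.7129

Percentage change = ((1 + 0.3)^5 − 1) × 100% ≈ 271.3%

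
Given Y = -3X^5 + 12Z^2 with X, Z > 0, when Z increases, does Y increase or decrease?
Y increases

Taking the partial derivative:
∂Y/∂Z = 24Z

∂Y/∂Z = 24Z > 0 (assuming positive values)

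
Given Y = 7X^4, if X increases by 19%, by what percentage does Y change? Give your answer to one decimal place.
100.5%

For Y = 7X^4:
If X → X(1 + 0.19)
Then Y → Y · (1 + 0.19)^4
     ≈ Y · 2.0053

Percentage change = ((1 + 0.19)^4 − 1) × 100% ≈ 100.5%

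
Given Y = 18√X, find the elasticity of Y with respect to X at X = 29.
Elasticity = 1/2

Elasticity = (dY/dX) · (X/Y)

dY/dX = 9/√X
At X = 29: dY/dX = 9·√29/29, Y = 18·√29

Elasticity = (9·√29/29) · (29 / (18·√29)) = 1/2

Interpretation: for a small percentage change in X, the percentage change in Y is approximately 0.50 times as large.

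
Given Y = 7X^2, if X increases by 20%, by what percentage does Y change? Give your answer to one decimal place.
44.0%

For Y = 7X^2:
If X → X(1 + 0.2)
Then Y → Y · (1 + 0.2)^2
     = Y · 1.4400

Percentage change = ((1 + 0.2)^2 − 1) × 100% = 44.0%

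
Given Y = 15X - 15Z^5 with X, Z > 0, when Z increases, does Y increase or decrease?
Y decreases

Taking the partial derivative:
∂Y/∂Z = -75Z^4

∂Y/∂Z = -75Z^4 < 0 (assuming positive values)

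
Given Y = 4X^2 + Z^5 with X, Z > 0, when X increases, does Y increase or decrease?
Y increases

Taking the partial derivative:
∂Y/∂X = 8X

∂Y/∂X = 8X > 0 (assuming positive values)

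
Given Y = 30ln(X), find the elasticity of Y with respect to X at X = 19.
Elasticity = 1/ln(19) ≈ 0.3396

Elasticity = (dY/dX) · (X/Y)

dY/dX = 30/X
At X = 19: dY/dX = 30/19, Y = 30·ln(19)

Elasticity = (30/19) · (19 / (30·ln(19))) = 1/ln(19) ≈ 0.3396

Interpretation: for a small percentage change in X, the percentage change in Y is approximately 0.34 times as large.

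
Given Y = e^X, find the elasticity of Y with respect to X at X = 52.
Elasticity = 52

Elasticity = (dY/dX) · (X/Y)

dY/dX = e^X
At X = 52: dY/dX = e^52, Y = e^52

Elasticity = (e^52) · (52 / (e^52)) = 52

Interpretation: for a small percentage change in X, the percentage change in Y is approximately 52.00 times as large.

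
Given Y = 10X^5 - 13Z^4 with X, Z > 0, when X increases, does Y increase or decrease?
Y increases

Taking the partial derivative:
∂Y/∂X = 50X^4

∂Y/∂X = 50X^4 > 0 (assuming positive values)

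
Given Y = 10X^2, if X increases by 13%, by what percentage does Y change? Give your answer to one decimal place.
27.7%

For Y = 10X^2:
If X → X(1 + 0.13)
Then Y → Y · (1 + 0.13)^2
     = Y · 1.2769

Percentage change = ((1 + 0.13)^2 − 1) × 100% ≈ 27.7%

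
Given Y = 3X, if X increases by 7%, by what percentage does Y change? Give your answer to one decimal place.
7.0%

For Y = 3X:
If X → X(1 + 0.07)
Then Y → Y · (1 + 0.07)^1
     = Y · 1.0700

Percentage change = ((1 + 0.07)^1 − 1) × 100% = 7.0%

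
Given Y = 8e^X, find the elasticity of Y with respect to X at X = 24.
Elasticity = 24

Elasticity = (dY/dX) · (X/Y)

dY/dX = 8·e^X
At X = 24: dY/dX = 8·e^24, Y = 8·e^24

Elasticity = (8·e^24) · (24 / (8·e^24)) = 24

Interpretation: for a small percentage change in X, the percentage change in Y is approximately 24.00 times as large.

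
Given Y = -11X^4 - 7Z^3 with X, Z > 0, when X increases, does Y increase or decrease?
Y decreases

Taking the partial derivative:
∂Y/∂X = -44X^3

∂Y/∂X = -44X^3 < 0 (assuming positive values)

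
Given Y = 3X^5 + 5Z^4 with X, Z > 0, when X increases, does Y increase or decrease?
Y increases

Taking the partial derivative:
∂Y/∂X = 15X^4

∂Y/∂X = 15X^4 > 0 (assuming positive values)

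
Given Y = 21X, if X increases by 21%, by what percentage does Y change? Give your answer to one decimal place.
21.0%

For Y = 21X:
If X → X(1 + 0.21)
Then Y → Y · (1 + 0.21)^1
     = Y · 1.2100

Percentage change = ((1 + 0.21)^1 − 1) × 100% = 21.0%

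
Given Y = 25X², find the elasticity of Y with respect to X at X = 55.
Elasticity = 2

Elasticity = (dY/dX) · (X/Y)

dY/dX = 50·X
At X = 55: dY/dX = 2750, Y = 75625

Elasticity = 2750 · (55 / 75625) = 2

Interpretation: for a small percentage change in X, the percentage change in Y is approximately 2.00 times as large.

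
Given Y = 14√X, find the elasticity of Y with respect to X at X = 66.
Elasticity = 1/2

Elasticity = (dY/dX) · (X/Y)

dY/dX = 7/√X
At X = 66: dY/dX = 7·√66/66, Y = 14·√66

Elasticity = (7·√66/66) · (66 / (14·√66)) = 1/2

Interpretation: for a small percentage change in X, the percentage change in Y is approximately 0.50 times as large.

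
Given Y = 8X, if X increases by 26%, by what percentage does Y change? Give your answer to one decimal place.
26.0%

For Y = 8X:
If X → X(1 + 0.26)
Then Y → Y · (1 + 0.26)^1
     = Y · 1.2600

Percentage change = ((1 + 0.26)^1 − 1) × 100% = 26.0%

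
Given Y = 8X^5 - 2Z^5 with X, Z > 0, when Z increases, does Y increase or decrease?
Y decreases

Taking the partial derivative:
∂Y/∂Z = -10Z^4

∂Y/∂Z = -10Z^4 < 0 (assuming positive values)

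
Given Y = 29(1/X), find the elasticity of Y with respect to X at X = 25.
Elasticity = -1

Elasticity = (dY/dX) · (X/Y)

dY/dX = -29/X²
At X = 25: dY/dX = -29/625, Y = 29/25

Elasticity = (-29/625) · (25 / (29/25)) = -1

Interpretation: for a small percentage change in X, the percentage change in Y is approximately -1.00 times as large.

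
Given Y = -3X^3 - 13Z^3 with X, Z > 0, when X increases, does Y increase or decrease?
Y decreases

Taking the partial derivative:
∂Y/∂X = -9X^2

∂Y/∂X = -9X^2 < 0 (assuming positive values)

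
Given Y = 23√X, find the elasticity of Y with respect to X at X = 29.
Elasticity = 1/2

Elasticity = (dY/dX) · (X/Y)

dY/dX = 23/(2·√X)
At X = 29: dY/dX = 23·√29/58, Y = 23·√29

Elasticity = (23·√29/58) · (29 / (23·√29)) = 1/2

Interpretation: for a small percentage change in X, the percentage change in Y is approximately 0.50 times as large.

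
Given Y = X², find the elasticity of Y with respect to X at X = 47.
Elasticity = 2

Elasticity = (dY/dX) · (X/Y)

dY/dX = 2·X
At X = 47: dY/dX = 94, Y = 2209

Elasticity = 94 · (47 / 2209) = 2

Interpretation: for a small percentage change in X, the percentage change in Y is approximately 2.00 times as large.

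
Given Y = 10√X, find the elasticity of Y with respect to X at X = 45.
Elasticity = 1/2

Elasticity = (dY/dX) · (X/Y)

dY/dX = 5/√X
At X = 45: dY/dX = √5/3, Y = 30·√5

Elasticity = (√5/3) · (45 / (30·√5)) = 1/2

Interpretation: for a small percentage change in X, the percentage change in Y is approximately 0.50 times as large.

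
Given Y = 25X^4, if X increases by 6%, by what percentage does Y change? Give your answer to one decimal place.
26.2%

For Y = 25X^4:
If X → X(1 + 0.06)
Then Y → Y · (1 + 0.06)^4
     ≈ Y · 1.2625

Percentage change = ((1 + 0.06)^4 − 1) × 100% ≈ 26.2%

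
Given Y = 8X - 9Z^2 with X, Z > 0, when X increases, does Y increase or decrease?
Y increases

Taking the partial derivative:
∂Y/∂X = 8

∂Y/∂X = 8 > 0 (assuming positive values)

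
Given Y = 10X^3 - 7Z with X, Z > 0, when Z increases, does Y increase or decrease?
Y decreases

Taking the partial derivative:
∂Y/∂Z = -7

∂Y/∂Z = -7 < 0 (assuming positive values)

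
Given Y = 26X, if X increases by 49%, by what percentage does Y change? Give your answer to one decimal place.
49.0%

For Y = 26X:
If X → X(1 + 0.49)
Then Y → Y · (1 + 0.49)^1
     = Y · 1.4900

Percentage change = ((1 + 0.49)^1 − 1) × 100% = 49.0%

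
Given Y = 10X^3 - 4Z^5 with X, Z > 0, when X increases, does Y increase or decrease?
Y increases

Taking the partial derivative:
∂Y/∂X = 30X^2

∂Y/∂X = 30X^2 > 0 (assuming positive values)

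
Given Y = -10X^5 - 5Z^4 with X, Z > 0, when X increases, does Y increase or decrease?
Y decreases

Taking the partial derivative:
∂Y/∂X = -50X^4

∂Y/∂X = -50X^4 < 0 (assuming positive values)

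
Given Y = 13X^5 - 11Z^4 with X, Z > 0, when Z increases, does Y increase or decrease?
Y decreases

Taking the partial derivative:
∂Y/∂Z = -44Z^3

∂Y/∂Z = -44Z^3 < 0 (assuming positive values)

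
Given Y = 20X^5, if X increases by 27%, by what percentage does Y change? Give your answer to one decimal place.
230.4%

For Y = 20X^5:
If X → X(1 + 0.27)
Then Y → Y · (1 + 0.27)^5
     ≈ Y · 3.3038

Percentage change = ((1 + 0.27)^5 − 1) × 100% ≈ 230.4%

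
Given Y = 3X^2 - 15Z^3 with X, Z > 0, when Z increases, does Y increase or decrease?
Y decreases

Taking the partial derivative:
∂Y/∂Z = -45Z^2

∂Y/∂Z = -45Z^2 < 0 (assuming positive values)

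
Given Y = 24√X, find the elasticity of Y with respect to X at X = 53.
Elasticity = 1/2

Elasticity = (dY/dX) · (X/Y)

dY/dX = 12/√X
At X = 53: dY/dX = 12·√53/53, Y = 24·√53

Elasticity = (12·√53/53) · (53 / (24·√53)) = 1/2

Interpretation: for a small percentage change in X, the percentage change in Y is approximately 0.50 times as large.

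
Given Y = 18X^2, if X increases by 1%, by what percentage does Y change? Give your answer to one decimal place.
2.0%

For Y = 18X^2:
If X → X(1 + 0.01)
Then Y → Y · (1 + 0.01)^2
     = Y · 1.0201

Percentage change = ((1 + 0.01)^2 − 1) × 100% ≈ 2.0%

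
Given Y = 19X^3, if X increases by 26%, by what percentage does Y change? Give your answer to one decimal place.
100.0%

For Y = 19X^3:
If X → X(1 + 0.26)
Then Y → Y · (1 + 0.26)^3
     ≈ Y · 2.0004

Percentage change = ((1 + 0.26)^3 − 1) × 100% ≈ 100.0%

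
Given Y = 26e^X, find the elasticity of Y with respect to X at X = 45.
Elasticity = 45

Elasticity = (dY/dX) · (X/Y)

dY/dX = 26·e^X
At X = 45: dY/dX = 26·e^45, Y = 26·e^45

Elasticity = (26·e^45) · (45 / (26·e^45)) = 45

Interpretation: for a small percentage change in X, the percentage change in Y is approximately 45.00 times as large.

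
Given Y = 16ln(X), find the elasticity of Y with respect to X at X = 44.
Elasticity = 1/ln(44) ≈ 0.2643

Elasticity = (dY/dX) · (X/Y)

dY/dX = 16/X
At X = 44: dY/dX = 4/11, Y = 16·ln(44)

Elasticity = (4/11) · (44 / (16·ln(44))) = 1/ln(44) ≈ 0.2643

Interpretation: for a small percentage change in X, the percentage change in Y is approximately 0.26 times as large.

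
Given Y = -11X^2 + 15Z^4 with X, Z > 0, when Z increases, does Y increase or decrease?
Y increases

Taking the partial derivative:
∂Y/∂Z = 60Z^3

∂Y/∂Z = 60Z^3 > 0 (assuming positive values)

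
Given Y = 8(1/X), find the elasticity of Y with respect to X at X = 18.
Elasticity = -1

Elasticity = (dY/dX) · (X/Y)

dY/dX = -8/X²
At X = 18: dY/dX = -2/81, Y = 4/9

Elasticity = (-2/81) · (18 / (4/9)) = -1

Interpretation: for a small percentage change in X, the percentage change in Y is approximately -1.00 times as large.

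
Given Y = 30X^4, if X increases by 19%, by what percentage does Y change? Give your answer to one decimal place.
100.5%

For Y = 30X^4:
If X → X(1 + 0.19)
Then Y → Y · (1 + 0.19)^4
     ≈ Y · 2.0053

Percentage change = ((1 + 0.19)^4 − 1) × 100% ≈ 100.5%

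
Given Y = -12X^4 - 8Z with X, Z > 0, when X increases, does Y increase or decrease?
Y decreases

Taking the partial derivative:
∂Y/∂X = -48X^3

∂Y/∂X = -48X^3 < 0 (assuming positive values)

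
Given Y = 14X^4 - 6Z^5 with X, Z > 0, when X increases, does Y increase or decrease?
Y increases

Taking the partial derivative:
∂Y/∂X = 56X^3

∂Y/∂X = 56X^3 > 0 (assuming positive values)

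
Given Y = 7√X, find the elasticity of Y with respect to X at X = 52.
Elasticity = 1/2

Elasticity = (dY/dX) · (X/Y)

dY/dX = 7/(2·√X)
At X = 52: dY/dX = 7·√13/52, Y = 14·√13

Elasticity = (7·√13/52) · (52 / (14·√13)) = 1/2

Interpretation: for a small percentage change in X, the percentage change in Y is approximately 0.50 times as large.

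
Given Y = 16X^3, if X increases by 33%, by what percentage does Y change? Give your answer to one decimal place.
135.3%

For Y = 16X^3:
If X → X(1 + 0.33)
Then Y → Y · (1 + 0.33)^3
     ≈ Y · 2.3526

Percentage change = ((1 + 0.33)^3 − 1) × 100% ≈ 135.3%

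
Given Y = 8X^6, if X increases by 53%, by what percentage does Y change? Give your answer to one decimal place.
1182.8%

For Y = 8X^6:
If X → X(1 + 0.53)
Then Y → Y · (1 + 0.53)^6
     ≈ Y · 12.8277

Percentage change = ((1 + 0.53)^6 − 1) × 100% ≈ 1182.8%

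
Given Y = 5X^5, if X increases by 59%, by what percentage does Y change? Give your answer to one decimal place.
916.2%

For Y = 5X^5:
If X → X(1 + 0.59)
Then Y → Y · (1 + 0.59)^5
     ≈ Y · 10.1622

Percentage change = ((1 + 0.59)^5 − 1) × 100% ≈ 916.2%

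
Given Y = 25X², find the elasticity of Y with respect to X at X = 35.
Elasticity = 2

Elasticity = (dY/dX) · (X/Y)

dY/dX = 50·X
At X = 35: dY/dX = 1750, Y = 30625

Elasticity = 1750 · (35 / 30625) = 2

Interpretation: for a small percentage change in X, the percentage change in Y is approximately 2.00 times as large.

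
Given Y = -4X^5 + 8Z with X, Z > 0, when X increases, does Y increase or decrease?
Y decreases

Taking the partial derivative:
∂Y/∂X = -20X^4

∂Y/∂X = -20X^4 < 0 (assuming positive values)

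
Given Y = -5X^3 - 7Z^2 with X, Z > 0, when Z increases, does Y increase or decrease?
Y decreases

Taking the partial derivative:
∂Y/∂Z = -14Z

∂Y/∂Z = -14Z < 0 (assuming positive values)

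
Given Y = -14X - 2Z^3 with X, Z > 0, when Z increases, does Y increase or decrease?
Y decreases

Taking the partial derivative:
∂Y/∂Z = -6Z^2

∂Y/∂Z = -6Z^2 < 0 (assuming positive values)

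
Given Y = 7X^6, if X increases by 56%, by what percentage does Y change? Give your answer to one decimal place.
1341.3%

For Y = 7X^6:
If X → X(1 + 0.56)
Then Y → Y · (1 + 0.56)^6
     ≈ Y · 14.4128

Percentage change = ((1 + 0.56)^6 − 1) × 100% ≈ 1341.3%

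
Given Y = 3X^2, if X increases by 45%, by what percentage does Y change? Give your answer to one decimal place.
110.3%

For Y = 3X^2:
If X → X(1 + 0.45)
Then Y → Y · (1 + 0.45)^2
     = Y · 2.1025

Percentage change = ((1 + 0.45)^2 − 1) × 100% ≈ 110.3%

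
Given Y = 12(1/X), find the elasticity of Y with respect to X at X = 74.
Elasticity = -1

Elasticity = (dY/dX) · (X/Y)

dY/dX = -12/X²
At X = 74: dY/dX = -3/1369, Y = 6/37

Elasticity = (-3/1369) · (74 / (6/37)) = -1

Interpretation: for a small percentage change in X, the percentage change in Y is approximately -1.00 times as large.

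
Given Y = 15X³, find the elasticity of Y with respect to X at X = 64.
Elasticity = 3

Elasticity = (dY/dX) · (X/Y)

dY/dX = 45·X²
At X = 64: dY/dX = 184320, Y = 3932160

Elasticity = 184320 · (64 / 3932160) = 3

Interpretation: for a small percentage change in X, the percentage change in Y is approximately 3.00 times as large.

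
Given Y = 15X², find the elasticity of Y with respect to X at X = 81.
Elasticity = 2

Elasticity = (dY/dX) · (X/Y)

dY/dX = 30·X
At X = 81: dY/dX = 2430, Y = 98415

Elasticity = 2430 · (81 / 98415) = 2

Interpretation: for a small percentage change in X, the percentage change in Y is approximately 2.00 times as large.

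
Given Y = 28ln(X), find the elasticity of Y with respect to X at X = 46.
Elasticity = 1/ln(46) ≈ 0.2612

Elasticity = (dY/dX) · (X/Y)

dY/dX = 28/X
At X = 46: dY/dX = 14/23, Y = 28·ln(46)

Elasticity = (14/23) · (46 / (28·ln(46))) = 1/ln(46) ≈ 0.2612

Interpretation: for a small percentage change in X, the percentage change in Y is approximately 0.26 times as large.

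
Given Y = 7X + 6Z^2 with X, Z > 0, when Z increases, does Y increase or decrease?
Y increases

Taking the partial derivative:
∂Y/∂Z = 12Z

∂Y/∂Z = 12Z > 0 (assuming positive values)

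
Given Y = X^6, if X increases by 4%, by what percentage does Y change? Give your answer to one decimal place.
26.5%

For Y = X^6:
If X → X(1 + 0.04)
Then Y → Y · (1 + 0.04)^6
     ≈ Y · 1.2653

Percentage change = ((1 + 0.04)^6 − 1) × 100% ≈ 26.5%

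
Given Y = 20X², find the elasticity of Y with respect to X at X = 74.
Elasticity = 2

Elasticity = (dY/dX) · (X/Y)

dY/dX = 40·X
At X = 74: dY/dX = 2960, Y = 109520

Elasticity = 2960 · (74 / 109520) = 2

Interpretation: for a small percentage change in X, the percentage change in Y is approximately 2.00 times as large.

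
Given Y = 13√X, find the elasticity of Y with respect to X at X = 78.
Elasticity = 1/2

Elasticity = (dY/dX) · (X/Y)

dY/dX = 13/(2·√X)
At X = 78: dY/dX = √78/12, Y = 13·√78

Elasticity = (√78/12) · (78 / (13·√78)) = 1/2

Interpretation: for a small percentage change in X, the percentage change in Y is approximately 0.50 times as large.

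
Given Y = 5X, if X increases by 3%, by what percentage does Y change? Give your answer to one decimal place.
3.0%

For Y = 5X:
If X → X(1 + 0.03)
Then Y → Y · (1 + 0.03)^1
     = Y · 1.0300

Percentage change = ((1 + 0.03)^1 − 1) × 100% = 3.0%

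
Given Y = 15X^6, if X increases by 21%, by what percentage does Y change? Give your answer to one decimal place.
213.8%

For Y = 15X^6:
If X → X(1 + 0.21)
Then Y → Y · (1 + 0.21)^6
     ≈ Y · 3.1384

Percentage change = ((1 + 0.21)^6 − 1) × 100% ≈ 213.8%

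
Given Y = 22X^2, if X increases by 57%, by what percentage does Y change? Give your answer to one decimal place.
146.5%

For Y = 22X^2:
If X → X(1 + 0.57)
Then Y → Y · (1 + 0.57)^2
     = Y · 2.4649

Percentage change = ((1 + 0.57)^2 − 1) × 100% ≈ 146.5%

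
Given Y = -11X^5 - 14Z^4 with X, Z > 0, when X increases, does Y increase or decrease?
Y decreases

Taking the partial derivative:
∂Y/∂X = -55X^4

∂Y/∂X = -55X^4 < 0 (assuming positive values)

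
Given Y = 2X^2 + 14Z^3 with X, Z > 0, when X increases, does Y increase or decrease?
Y increases

Taking the partial derivative:
∂Y/∂X = 4X

∂Y/∂X = 4X > 0 (assuming positive values)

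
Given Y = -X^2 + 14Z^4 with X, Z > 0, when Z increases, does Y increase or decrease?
Y increases

Taking the partial derivative:
∂Y/∂Z = 56Z^3

∂Y/∂Z = 56Z^3 > 0 (assuming positive values)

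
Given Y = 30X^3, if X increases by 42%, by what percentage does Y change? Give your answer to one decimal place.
186.3%

For Y = 30X^3:
If X → X(1 + 0.42)
Then Y → Y · (1 + 0.42)^3
     ≈ Y · 2.8633

Percentage change = ((1 + 0.42)^3 − 1) × 100% ≈ 186.3%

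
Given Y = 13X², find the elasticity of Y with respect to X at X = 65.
Elasticity = 2

Elasticity = (dY/dX) · (X/Y)

dY/dX = 26·X
At X = 65: dY/dX = 1690, Y = 54925

Elasticity = 1690 · (65 / 54925) = 2

Interpretation: for a small percentage change in X, the percentage change in Y is approximately 2.00 times as large.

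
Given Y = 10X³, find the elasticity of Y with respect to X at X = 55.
Elasticity = 3

Elasticity = (dY/dX) · (X/Y)

dY/dX = 30·X²
At X = 55: dY/dX = 90750, Y = 1663750

Elasticity = 90750 · (55 / 1663750) = 3

Interpretation: for a small percentage change in X, the percentage change in Y is approximately 3.00 times as large.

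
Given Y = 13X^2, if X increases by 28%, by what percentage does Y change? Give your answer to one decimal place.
63.8%

For Y = 13X^2:
If X → X(1 + 0.28)
Then Y → Y · (1 + 0.28)^2
     = Y · 1.6384

Percentage change = ((1 + 0.28)^2 − 1) × 100% ≈ 63.8%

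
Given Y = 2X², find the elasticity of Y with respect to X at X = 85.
Elasticity = 2

Elasticity = (dY/dX) · (X/Y)

dY/dX = 4·X
At X = 85: dY/dX = 340, Y = 14450

Elasticity = 340 · (85 / 14450) = 2

Interpretation: for a small percentage change in X, the percentage change in Y is approximately 2.00 times as large.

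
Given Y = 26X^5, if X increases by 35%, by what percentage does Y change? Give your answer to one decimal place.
348.4%

For Y = 26X^5:
If X → X(1 + 0.35)
Then Y → Y · (1 + 0.35)^5
     ≈ Y · 4.4840

Percentage change = ((1 + 0.35)^5 − 1) × 100% ≈ 348.4%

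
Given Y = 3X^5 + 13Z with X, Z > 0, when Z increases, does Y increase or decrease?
Y increases

Taking the partial derivative:
∂Y/∂Z = 13

∂Y/∂Z = 13 > 0 (assuming positive values)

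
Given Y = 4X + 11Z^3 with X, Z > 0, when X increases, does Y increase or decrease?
Y increases

Taking the partial derivative:
∂Y/∂X = 4

∂Y/∂X = 4 > 0 (assuming positive values)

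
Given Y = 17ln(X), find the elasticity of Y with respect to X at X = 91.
Elasticity = 1/ln(91) ≈ 0.2217

Elasticity = (dY/dX) · (X/Y)

dY/dX = 17/X
At X = 91: dY/dX = 17/91, Y = 17·ln(91)

Elasticity = (17/91) · (91 / (17·ln(91))) = 1/ln(91) ≈ 0.2217

Interpretation: for a small percentage change in X, the percentage change in Y is approximately 0.22 times as large.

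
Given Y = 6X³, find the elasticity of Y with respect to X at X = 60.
Elasticity = 3

Elasticity = (dY/dX) · (X/Y)

dY/dX = 18·X²
At X = 60: dY/dX = 64800, Y = 1296000

Elasticity = 64800 · (60 / 1296000) = 3

Interpretation: for a small percentage change in X, the percentage change in Y is approximately 3.00 times as large.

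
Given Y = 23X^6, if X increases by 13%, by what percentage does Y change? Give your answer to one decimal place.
108.2%

For Y = 23X^6:
If X → X(1 + 0.13)
Then Y → Y · (1 + 0.13)^6
     ≈ Y · 2.0820

Percentage change = ((1 + 0.13)^6 − 1) × 100% ≈ 108.2%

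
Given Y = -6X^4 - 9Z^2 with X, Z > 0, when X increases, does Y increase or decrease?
Y decreases

Taking the partial derivative:
∂Y/∂X = -24X^3

∂Y/∂X = -24X^3 < 0 (assuming positive values)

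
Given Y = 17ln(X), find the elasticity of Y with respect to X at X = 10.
Elasticity = 1/ln(10) ≈ 0.4343

Elasticity = (dY/dX) · (X/Y)

dY/dX = 17/X
At X = 10: dY/dX = 17/10, Y = 17·ln(10)

Elasticity = (17/10) · (10 / (17·ln(10))) = 1/ln(10) ≈ 0.4343

Interpretation: for a small percentage change in X, the percentage change in Y is approximately 0.43 times as large.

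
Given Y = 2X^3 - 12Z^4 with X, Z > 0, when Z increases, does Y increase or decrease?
Y decreases

Taking the partial derivative:
∂Y/∂Z = -48Z^3

∂Y/∂Z = -48Z^3 < 0 (assuming positive values)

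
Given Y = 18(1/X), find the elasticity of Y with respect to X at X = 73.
Elasticity = -1

Elasticity = (dY/dX) · (X/Y)

dY/dX = -18/X²
At X = 73: dY/dX = -18/5329, Y = 18/73

Elasticity = (-18/5329) · (73 / (18/73)) = -1

Interpretation: for a small percentage change in X, the percentage change in Y is approximately -1.00 times as large.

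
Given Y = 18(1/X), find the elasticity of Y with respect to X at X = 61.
Elasticity = -1

Elasticity = (dY/dX) · (X/Y)

dY/dX = -18/X²
At X = 61: dY/dX = -18/3721, Y = 18/61

Elasticity = (-18/3721) · (61 / (18/61)) = -1

Interpretation: for a small percentage change in X, the percentage change in Y is approximately -1.00 times as large.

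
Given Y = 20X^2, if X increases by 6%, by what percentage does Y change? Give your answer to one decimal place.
12.4%

For Y = 20X^2:
If X → X(1 + 0.06)
Then Y → Y · (1 + 0.06)^2
     = Y · 1.1236

Percentage change = ((1 + 0.06)^2 − 1) × 100% ≈ 12.4%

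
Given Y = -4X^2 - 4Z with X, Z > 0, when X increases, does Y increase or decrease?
Y decreases

Taking the partial derivative:
∂Y/∂X = -8X

∂Y/∂X = -8X < 0 (assuming positive values)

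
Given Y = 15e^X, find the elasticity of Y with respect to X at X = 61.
Elasticity = 61

Elasticity = (dY/dX) · (X/Y)

dY/dX = 15·e^X
At X = 61: dY/dX = 15·e^61, Y = 15·e^61

Elasticity = (15·e^61) · (61 / (15·e^61)) = 61

Interpretation: for a small percentage change in X, the percentage change in Y is approximately 61.00 times as large.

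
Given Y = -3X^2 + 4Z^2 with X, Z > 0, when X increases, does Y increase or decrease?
Y decreases

Taking the partial derivative:
∂Y/∂X = -6X

∂Y/∂X = -6X < 0 (assuming positive values)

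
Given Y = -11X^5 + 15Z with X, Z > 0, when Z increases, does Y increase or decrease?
Y increases

Taking the partial derivative:
∂Y/∂Z = 15

∂Y/∂Z = 15 > 0 (assuming positive values)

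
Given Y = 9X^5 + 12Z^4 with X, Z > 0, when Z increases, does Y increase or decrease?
Y increases

Taking the partial derivative:
∂Y/∂Z = 48Z^3

∂Y/∂Z = 48Z^3 > 0 (assuming positive values)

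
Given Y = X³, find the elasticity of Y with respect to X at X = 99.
Elasticity = 3

Elasticity = (dY/dX) · (X/Y)

dY/dX = 3·X²
At X = 99: dY/dX = 29403, Y = 970299

Elasticity = 29403 · (99 / 970299) = 3

Interpretation: for a small percentage change in X, the percentage change in Y is approximately 3.00 times as large.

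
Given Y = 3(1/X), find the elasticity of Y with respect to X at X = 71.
Elasticity = -1

Elasticity = (dY/dX) · (X/Y)

dY/dX = -3/X²
At X = 71: dY/dX = -3/5041, Y = 3/71

Elasticity = (-3/5041) · (71 / (3/71)) = -1

Interpretation: for a small percentage change in X, the percentage change in Y is approximately -1.00 times as large.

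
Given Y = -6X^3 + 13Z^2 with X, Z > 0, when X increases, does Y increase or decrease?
Y decreases

Taking the partial derivative:
∂Y/∂X = -18X^2

∂Y/∂X = -18X^2 < 0 (assuming positive values)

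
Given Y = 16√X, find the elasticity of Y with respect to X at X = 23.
Elasticity = 1/2

Elasticity = (dY/dX) · (X/Y)

dY/dX = 8/√X
At X = 23: dY/dX = 8·√23/23, Y = 16·√23

Elasticity = (8·√23/23) · (23 / (16·√23)) = 1/2

Interpretation: for a small percentage change in X, the percentage change in Y is approximately 0.50 times as large.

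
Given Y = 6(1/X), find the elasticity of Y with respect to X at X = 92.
Elasticity = -1

Elasticity = (dY/dX) · (X/Y)

dY/dX = -6/X²
At X = 92: dY/dX = -3/4232, Y = 3/46

Elasticity = (-3/4232) · (92 / (3/46)) = -1

Interpretation: for a small percentage change in X, the percentage change in Y is approximately -1.00 times as large.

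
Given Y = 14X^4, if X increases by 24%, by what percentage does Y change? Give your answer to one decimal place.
136.4%

For Y = 14X^4:
If X → X(1 + 0.24)
Then Y → Y · (1 + 0.24)^4
     ≈ Y · 2.3642

Percentage change = ((1 + 0.24)^4 − 1) × 100% ≈ 136.4%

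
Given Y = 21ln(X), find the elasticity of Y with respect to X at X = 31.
Elasticity = 1/ln(31) ≈ 0.2912

Elasticity = (dY/dX) · (X/Y)

dY/dX = 21/X
At X = 31: dY/dX = 21/31, Y = 21·ln(31)

Elasticity = (21/31) · (31 / (21·ln(31))) = 1/ln(31) ≈ 0.2912

Interpretation: for a small percentage change in X, the percentage change in Y is approximately 0.29 times as large.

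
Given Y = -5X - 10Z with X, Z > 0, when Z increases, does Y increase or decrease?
Y decreases

Taking the partial derivative:
∂Y/∂Z = -10

∂Y/∂Z = -10 < 0 (assuming positive values)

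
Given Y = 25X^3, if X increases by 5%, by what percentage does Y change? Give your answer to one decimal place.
15.8%

For Y = 25X^3:
If X → X(1 + 0.05)
Then Y → Y · (1 + 0.05)^3
     ≈ Y · 1.1576

Percentage change = ((1 + 0.05)^3 − 1) × 100% ≈ 15.8%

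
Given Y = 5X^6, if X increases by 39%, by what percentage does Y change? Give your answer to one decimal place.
621.3%

For Y = 5X^6:
If X → X(1 + 0.39)
Then Y → Y · (1 + 0.39)^6
     ≈ Y · 7.2125

Percentage change = ((1 + 0.39)^6 − 1) × 100% ≈ 621.3%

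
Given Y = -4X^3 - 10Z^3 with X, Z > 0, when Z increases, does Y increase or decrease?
Y decreases

Taking the partial derivative:
∂Y/∂Z = -30Z^2

∂Y/∂Z = -30Z^2 < 0 (assuming positive values)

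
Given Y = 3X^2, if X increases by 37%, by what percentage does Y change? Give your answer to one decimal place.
87.7%

For Y = 3X^2:
If X → X(1 + 0.37)
Then Y → Y · (1 + 0.37)^2
     = Y · 1.8769

Percentage change = ((1 + 0.37)^2 − 1) × 100% ≈ 87.7%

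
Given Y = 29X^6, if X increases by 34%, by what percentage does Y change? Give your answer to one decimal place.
478.9%

For Y = 29X^6:
If X → X(1 + 0.34)
Then Y → Y · (1 + 0.34)^6
     ≈ Y · 5.7893

Percentage change = ((1 + 0.34)^6 − 1) × 100% ≈ 478.9%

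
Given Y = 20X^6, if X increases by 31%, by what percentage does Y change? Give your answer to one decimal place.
405.4%

For Y = 20X^6:
If X → X(1 + 0.31)
Then Y → Y · (1 + 0.31)^6
     ≈ Y · 5.0539

Percentage change = ((1 + 0.31)^6 − 1) × 100% ≈ 405.4%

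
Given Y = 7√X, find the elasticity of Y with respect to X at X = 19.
Elasticity = 1/2

Elasticity = (dY/dX) · (X/Y)

dY/dX = 7/(2·√X)
At X = 19: dY/dX = 7·√19/38, Y = 7·√19

Elasticity = (7·√19/38) · (19 / (7·√19)) = 1/2

Interpretation: for a small percentage change in X, the percentage change in Y is approximately 0.50 times as large.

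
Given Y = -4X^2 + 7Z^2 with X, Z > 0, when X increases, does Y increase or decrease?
Y decreases

Taking the partial derivative:
∂Y/∂X = -8X

∂Y/∂X = -8X < 0 (assuming positive values)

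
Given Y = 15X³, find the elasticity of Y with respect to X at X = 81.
Elasticity = 3

Elasticity = (dY/dX) · (X/Y)

dY/dX = 45·X²
At X = 81: dY/dX = 295245, Y = 7971615

Elasticity = 295245 · (81 / 7971615) = 3

Interpretation: for a small percentage change in X, the percentage change in Y is approximately 3.00 times as large.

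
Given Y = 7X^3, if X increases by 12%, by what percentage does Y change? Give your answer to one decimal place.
40.5%

For Y = 7X^3:
If X → X(1 + 0.12)
Then Y → Y · (1 + 0.12)^3
     ≈ Y · 1.4049

Percentage change = ((1 + 0.12)^3 − 1) × 100% ≈ 40.5%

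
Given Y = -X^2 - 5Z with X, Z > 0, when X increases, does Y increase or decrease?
Y decreases

Taking the partial derivative:
∂Y/∂X = -2X

∂Y/∂X = -2X < 0 (assuming positive values)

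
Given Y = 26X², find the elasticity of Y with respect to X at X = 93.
Elasticity = 2

Elasticity = (dY/dX) · (X/Y)

dY/dX = 52·X
At X = 93: dY/dX = 4836, Y = 224874

Elasticity = 4836 · (93 / 224874) = 2

Interpretation: for a small percentage change in X, the percentage change in Y is approximately 2.00 times as large.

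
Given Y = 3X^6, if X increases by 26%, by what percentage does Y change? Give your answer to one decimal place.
300.2%

For Y = 3X^6:
If X → X(1 + 0.26)
Then Y → Y · (1 + 0.26)^6
     ≈ Y · 4.0015

Percentage change = ((1 + 0.26)^6 − 1) × 100% ≈ 300.2%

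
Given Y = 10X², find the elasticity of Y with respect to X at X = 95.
Elasticity = 2

Elasticity = (dY/dX) · (X/Y)

dY/dX = 20·X
At X = 95: dY/dX = 1900, Y = 90250

Elasticity = 1900 · (95 / 90250) = 2

Interpretation: for a small percentage change in X, the percentage change in Y is approximately 2.00 times as large.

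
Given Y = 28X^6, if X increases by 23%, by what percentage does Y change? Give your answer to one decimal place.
246.3%

For Y = 28X^6:
If X → X(1 + 0.23)
Then Y → Y · (1 + 0.23)^6
     ≈ Y · 3.4628

Percentage change = ((1 + 0.23)^6 − 1) × 100% ≈ 246.3%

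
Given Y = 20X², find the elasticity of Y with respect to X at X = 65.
Elasticity = 2

Elasticity = (dY/dX) · (X/Y)

dY/dX = 40·X
At X = 65: dY/dX = 2600, Y = 84500

Elasticity = 2600 · (65 / 84500) = 2

Interpretation: for a small percentage change in X, the percentage change in Y is approximately 2.00 times as large.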